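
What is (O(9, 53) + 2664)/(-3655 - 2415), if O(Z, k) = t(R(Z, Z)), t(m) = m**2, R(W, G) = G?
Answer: -549/1214 ≈ -0.45222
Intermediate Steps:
O(Z, k) = Z**2
(O(9, 53) + 2664)/(-3655 - 2415) = (9**2 + 2664)/(-3655 - 2415) = (81 + 2664)/(-6070) = 2745*(-1/6070) = -549/1214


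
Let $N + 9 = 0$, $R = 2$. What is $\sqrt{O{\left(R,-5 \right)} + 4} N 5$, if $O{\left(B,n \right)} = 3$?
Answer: $- 45 \sqrt{7} \approx -119.06$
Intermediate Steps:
$N = -9$ ($N = -9 + 0 = -9$)
$\sqrt{O{\left(R,-5 \right)} + 4} N 5 = \sqrt{3 + 4} \left(-9\right) 5 = \sqrt{7} \left(-9\right) 5 = - 9 \sqrt{7} \cdot 5 = - 45 \sqrt{7}$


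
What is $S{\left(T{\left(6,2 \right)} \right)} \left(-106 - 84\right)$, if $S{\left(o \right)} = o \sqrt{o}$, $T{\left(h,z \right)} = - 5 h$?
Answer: $5700 i \sqrt{30} \approx 31220.0 i$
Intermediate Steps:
$S{\left(o \right)} = o^{\frac{3}{2}}$
$S{\left(T{\left(6,2 \right)} \right)} \left(-106 - 84\right) = \left(\left(-5\right) 6\right)^{\frac{3}{2}} \left(-106 - 84\right) = \left(-30\right)^{\frac{3}{2}} \left(-190\right) = - 30 i \sqrt{30} \left(-190\right) = 5700 i \sqrt{30}$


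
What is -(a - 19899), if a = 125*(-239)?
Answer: 49774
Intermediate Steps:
a = -29875
-(a - 19899) = -(-29875 - 19899) = -1*(-49774) = 49774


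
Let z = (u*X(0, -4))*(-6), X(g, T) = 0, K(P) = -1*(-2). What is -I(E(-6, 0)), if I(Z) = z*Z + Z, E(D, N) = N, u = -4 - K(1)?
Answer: 0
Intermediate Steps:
K(P) = 2
u = -6 (u = -4 - 1*2 = -4 - 2 = -6)
z = 0 (z = -6*0*(-6) = 0*(-6) = 0)
I(Z) = Z (I(Z) = 0*Z + Z = 0 + Z = Z)
-I(E(-6, 0)) = -1*0 = 0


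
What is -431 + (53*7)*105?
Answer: 38524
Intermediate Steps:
-431 + (53*7)*105 = -431 + 371*105 = -431 + 38955 = 38524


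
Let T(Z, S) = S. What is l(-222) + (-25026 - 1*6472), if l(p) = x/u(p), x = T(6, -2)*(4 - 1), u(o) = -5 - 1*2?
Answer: -220480/7 ≈ -31497.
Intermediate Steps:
u(o) = -7 (u(o) = -5 - 2 = -7)
x = -6 (x = -2*(4 - 1) = -2*3 = -6)
l(p) = 6/7 (l(p) = -6/(-7) = -6*(-1/7) = 6/7)
l(-222) + (-25026 - 1*6472) = 6/7 + (-25026 - 1*6472) = 6/7 + (-25026 - 6472) = 6/7 - 31498 = -220480/7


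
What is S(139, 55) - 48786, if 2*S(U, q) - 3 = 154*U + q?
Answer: -38054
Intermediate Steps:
S(U, q) = 3/2 + q/2 + 77*U (S(U, q) = 3/2 + (154*U + q)/2 = 3/2 + (q + 154*U)/2 = 3/2 + (q/2 + 77*U) = 3/2 + q/2 + 77*U)
S(139, 55) - 48786 = (3/2 + (½)*55 + 77*139) - 48786 = (3/2 + 55/2 + 10703) - 48786 = 10732 - 48786 = -38054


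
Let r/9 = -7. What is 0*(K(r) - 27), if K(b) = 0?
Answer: 0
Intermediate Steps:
r = -63 (r = 9*(-7) = -63)
0*(K(r) - 27) = 0*(0 - 27) = 0*(-27) = 0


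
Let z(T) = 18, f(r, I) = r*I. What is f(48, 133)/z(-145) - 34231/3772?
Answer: 3910715/11316 ≈ 345.59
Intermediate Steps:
f(r, I) = I*r
f(48, 133)/z(-145) - 34231/3772 = (133*48)/18 - 34231/3772 = 6384*(1/18) - 34231*1/3772 = 1064/3 - 34231/3772 = 3910715/11316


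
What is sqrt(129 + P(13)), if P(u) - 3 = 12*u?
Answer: 12*sqrt(2) ≈ 16.971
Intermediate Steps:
P(u) = 3 + 12*u
sqrt(129 + P(13)) = sqrt(129 + (3 + 12*13)) = sqrt(129 + (3 + 156)) = sqrt(129 + 159) = sqrt(288) = 12*sqrt(2)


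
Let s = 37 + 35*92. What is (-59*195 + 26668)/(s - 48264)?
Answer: -15163/45007 ≈ -0.33690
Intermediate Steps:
s = 3257 (s = 37 + 3220 = 3257)
(-59*195 + 26668)/(s - 48264) = (-59*195 + 26668)/(3257 - 48264) = (-11505 + 26668)/(-45007) = 15163*(-1/45007) = -15163/45007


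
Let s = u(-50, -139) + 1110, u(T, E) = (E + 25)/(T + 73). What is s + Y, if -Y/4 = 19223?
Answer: -1743100/23 ≈ -75787.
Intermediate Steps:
u(T, E) = (25 + E)/(73 + T)
Y = -76892 (Y = -4*19223 = -76892)
s = 25416/23 (s = (25 - 139)/(73 - 50) + 1110 = -114/23 + 1110 = 25416/23 ≈ 1105.0)
s + Y = 25416/23 - 76892 = -1743100/23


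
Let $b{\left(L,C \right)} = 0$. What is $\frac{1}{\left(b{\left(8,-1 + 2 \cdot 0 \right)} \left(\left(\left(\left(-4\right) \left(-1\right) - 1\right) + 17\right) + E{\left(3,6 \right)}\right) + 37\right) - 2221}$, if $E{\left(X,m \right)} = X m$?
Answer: $- \frac{1}{2184} \approx -0.00045788$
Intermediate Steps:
$\frac{1}{\left(b{\left(8,-1 + 2 \cdot 0 \right)} \left(\left(\left(\left(-4\right) \left(-1\right) - 1\right) + 17\right) + E{\left(3,6 \right)}\right) + 37\right) - 2221} = \frac{1}{\left(0 \left(\left(\left(\left(-4\right) \left(-1\right) - 1\right) + 17\right) + 3 \cdot 6\right) + 37\right) - 2221} = \frac{1}{\left(0 \left(\left(\left(4 - 1\right) + 17\right) + 18\right) + 37\right) - 2221} = \frac{1}{\left(0 \left(\left(3 + 17\right) + 18\right) + 37\right) - 2221} = \frac{1}{\left(0 \left(20 + 18\right) + 37\right) - 2221} = \frac{1}{\left(0 \cdot 38 + 37\right) - 2221} = \frac{1}{\left(0 + 37\right) - 2221} = \frac{1}{37 - 2221} = \frac{1}{-2184} = - \frac{1}{2184}$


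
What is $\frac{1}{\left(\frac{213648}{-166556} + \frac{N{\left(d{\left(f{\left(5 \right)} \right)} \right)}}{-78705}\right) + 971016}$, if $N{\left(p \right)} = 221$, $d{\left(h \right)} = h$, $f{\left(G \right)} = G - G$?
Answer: $\frac{3277197495}{3182206989811241} \approx 1.0298 \cdot 10^{-6}$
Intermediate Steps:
$f{\left(G \right)} = 0$
$\frac{1}{\left(\frac{213648}{-166556} + \frac{N{\left(d{\left(f{\left(5 \right)} \right)} \right)}}{-78705}\right) + 971016} = \frac{1}{\left(\frac{213648}{-166556} + \frac{221}{-78705}\right) + 971016} = \frac{1}{\left(213648 \left(- \frac{1}{166556}\right) + 221 \left(- \frac{1}{78705}\right)\right) + 971016} = \frac{1}{\left(- \frac{53412}{41639} - \frac{221}{78705}\right) + 971016} = \frac{1}{- \frac{4212993679}{3277197495} + 971016} = \frac{1}{\frac{3182206989811241}{3277197495}} = \frac{3277197495}{3182206989811241}$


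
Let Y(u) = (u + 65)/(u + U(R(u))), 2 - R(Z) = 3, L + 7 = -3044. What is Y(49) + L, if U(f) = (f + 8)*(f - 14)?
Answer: -85485/28 ≈ -3053.0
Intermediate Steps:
L = -3051 (L = -7 - 3044 = -3051)
R(Z) = -1 (R(Z) = 2 - 1*3 = 2 - 3 = -1)
U(f) = (-14 + f)*(8 + f) (U(f) = (8 + f)*(-14 + f) = (-14 + f)*(8 + f))
Y(u) = (65 + u)/(-105 + u) (Y(u) = (u + 65)/(u + (-112 + (-1)**2 - 6*(-1))) = (65 + u)/(u + (-112 + 1 + 6)) = (65 + u)/(u - 105) = (65 + u)/(-105 + u))
Y(49) + L = (65 + 49)/(-105 + 49) - 3051 = 114/(-56) - 3051 = -1/56*114 - 3051 = -57/28 - 3051 = -85485/28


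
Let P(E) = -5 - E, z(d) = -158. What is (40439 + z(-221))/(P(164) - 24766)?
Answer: -40281/24935 ≈ -1.6154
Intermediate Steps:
(40439 + z(-221))/(P(164) - 24766) = (40439 - 158)/((-5 - 1*164) - 24766) = 40281/((-5 - 164) - 24766) = 40281/(-169 - 24766) = 40281/(-24935) = 40281*(-1/24935) = -40281/24935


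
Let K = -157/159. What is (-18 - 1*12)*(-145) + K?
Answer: 691493/159 ≈ 4349.0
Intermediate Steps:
K = -157/159 (K = -157*1/159 = -157/159 ≈ -0.98742)
(-18 - 1*12)*(-145) + K = (-18 - 1*12)*(-145) - 157/159 = (-18 - 12)*(-145) - 157/159 = -30*(-145) - 157/159 = 4350 - 157/159 = 691493/159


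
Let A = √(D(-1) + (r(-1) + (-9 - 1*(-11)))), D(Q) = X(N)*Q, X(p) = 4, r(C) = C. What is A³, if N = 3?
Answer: -3*I*√3 ≈ -5.1962*I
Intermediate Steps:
D(Q) = 4*Q
A = I*√3 (A = √(4*(-1) + (-1 + (-9 - 1*(-11)))) = √(-4 + (-1 + (-9 + 11))) = √(-4 + (-1 + 2)) = √(-4 + 1) = √(-3) = I*√3 ≈ 1.732*I)
A³ = (I*√3)³ = -3*I*√3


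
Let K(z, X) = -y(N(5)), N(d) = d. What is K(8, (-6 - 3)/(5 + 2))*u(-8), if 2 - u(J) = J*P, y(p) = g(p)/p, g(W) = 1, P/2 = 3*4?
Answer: -194/5 ≈ -38.800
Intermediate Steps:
P = 24 (P = 2*(3*4) = 2*12 = 24)
y(p) = 1/p
u(J) = 2 - 24*J (u(J) = 2 - J*24 = 2 - 24*J)
K(z, X) = -⅕ (K(z, X) = -1/5 = -1*⅕ = -⅕)
K(8, (-6 - 3)/(5 + 2))*u(-8) = -(2 - 24*(-8))/5 = -(2 + 192)/5 = -⅕*194 = -194/5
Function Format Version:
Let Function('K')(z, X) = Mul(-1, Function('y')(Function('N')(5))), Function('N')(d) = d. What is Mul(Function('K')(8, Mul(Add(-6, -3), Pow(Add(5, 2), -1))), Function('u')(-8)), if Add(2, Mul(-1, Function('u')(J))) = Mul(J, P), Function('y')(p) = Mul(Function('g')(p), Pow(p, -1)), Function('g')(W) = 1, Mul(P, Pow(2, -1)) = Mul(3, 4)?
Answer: Rational(-194, 5) ≈ -38.800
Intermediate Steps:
P = 24 (P = Mul(2, Mul(3, 4)) = Mul(2, 12) = 24)
Function('y')(p) = Pow(p, -1) (Function('y')(p) = Mul(1, Pow(p, -1)) = Pow(p, -1))
Function('u')(J) = Add(2, Mul(-24, J)) (Function('u')(J) = Add(2, Mul(-1, Mul(J, 24))) = Add(2, Mul(-1, Mul(24, J))) = Add(2, Mul(-24, J)))
Function('K')(z, X) = Rational(-1, 5) (Function('K')(z, X) = Mul(-1, Pow(5, -1)) = Mul(-1, Rational(1, 5)) = Rational(-1, 5))
Mul(Function('K')(8, Mul(Add(-6, -3), Pow(Add(5, 2), -1))), Function('u')(-8)) = Mul(Rational(-1, 5), Add(2, Mul(-24, -8))) = Mul(Rational(-1, 5), Add(2, 192)) = Mul(Rational(-1, 5), 194) = Rational(-194, 5)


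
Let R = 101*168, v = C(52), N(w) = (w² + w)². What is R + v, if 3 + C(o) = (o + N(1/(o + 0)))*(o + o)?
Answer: 1572914201/70304 ≈ 22373.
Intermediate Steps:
N(w) = (w + w²)²
C(o) = -3 + 2*o*(o + (1 + 1/o)²/o²) (C(o) = -3 + (o + (1/(o + 0))²*(1 + 1/(o + 0))²)*(o + o) = -3 + (o + (1/o)²*(1 + 1/o)²)*(2*o) = -3 + (o + (1 + 1/o)²/o²)*(2*o) = -3 + 2*o*(o + (1 + 1/o)²/o²))
v = 379995929/70304 (v = -3 + 2*52² + 2*(1 + 52)²/52³ = -3 + 2*2704 + 2*(1/140608)*53² = -3 + 5408 + 2*(1/140608)*2809 = -3 + 5408 + 2809/70304 = 379995929/70304 ≈ 5405.0)
R = 16968
R + v = 16968 + 379995929/70304 = 1572914201/70304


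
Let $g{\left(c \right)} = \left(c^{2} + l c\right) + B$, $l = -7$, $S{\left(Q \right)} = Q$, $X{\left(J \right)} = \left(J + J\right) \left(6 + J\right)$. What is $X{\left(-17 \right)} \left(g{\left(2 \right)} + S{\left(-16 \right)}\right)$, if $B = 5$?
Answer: $-7854$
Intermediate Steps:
$X{\left(J \right)} = 2 J \left(6 + J\right)$
$g{\left(c \right)} = 5 + c^{2} - 7 c$ ($g{\left(c \right)} = \left(c^{2} - 7 c\right) + 5 = 5 + c^{2} - 7 c$)
$X{\left(-17 \right)} \left(g{\left(2 \right)} + S{\left(-16 \right)}\right) = 2 \left(-17\right) \left(6 - 17\right) \left(\left(5 + 2^{2} - 14\right) - 16\right) = 2 \left(-17\right) \left(-11\right) \left(\left(5 + 4 - 14\right) - 16\right) = 374 \left(-5 - 16\right) = 374 \left(-21\right) = -7854$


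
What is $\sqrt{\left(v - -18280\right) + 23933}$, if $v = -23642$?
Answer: $7 \sqrt{379} \approx 136.28$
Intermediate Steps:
$\sqrt{\left(v - -18280\right) + 23933} = \sqrt{\left(-23642 - -18280\right) + 23933} = \sqrt{\left(-23642 + 18280\right) + 23933} = \sqrt{-5362 + 23933} = \sqrt{18571} = 7 \sqrt{379}$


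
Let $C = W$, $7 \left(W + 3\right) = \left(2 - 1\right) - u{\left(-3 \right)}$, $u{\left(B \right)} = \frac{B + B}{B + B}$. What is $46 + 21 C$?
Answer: $-17$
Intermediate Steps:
$u{\left(B \right)} = 1$ ($u{\left(B \right)} = \frac{2 B}{2 B} = 2 B \frac{1}{2 B} = 1$)
$W = -3$ ($W = -3 + \frac{\left(2 - 1\right) - 1}{7} = -3 + \frac{1 - 1}{7} = -3 + \frac{1}{7} \cdot 0 = -3 + 0 = -3$)
$C = -3$
$46 + 21 C = 46 + 21 \left(-3\right) = 46 - 63 = -17$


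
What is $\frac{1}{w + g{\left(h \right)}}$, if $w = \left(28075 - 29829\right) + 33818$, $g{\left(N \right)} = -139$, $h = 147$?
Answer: $\frac{1}{31925} \approx 3.1323 \cdot 10^{-5}$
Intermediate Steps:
$w = 32064$ ($w = -1754 + 33818 = 32064$)
$\frac{1}{w + g{\left(h \right)}} = \frac{1}{32064 - 139} = \frac{1}{31925}$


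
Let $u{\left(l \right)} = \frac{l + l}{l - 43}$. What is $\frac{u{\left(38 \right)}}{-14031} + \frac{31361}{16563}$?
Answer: $\frac{733796581}{387325755} \approx 1.8945$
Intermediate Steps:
$u{\left(l \right)} = \frac{2 l}{-43 + l}$ ($u{\left(l \right)} = \frac{2 l}{l - 43} = \frac{2 l}{-43 + l}$)
$\frac{u{\left(38 \right)}}{-14031} + \frac{31361}{16563} = \frac{2 \cdot 38 \frac{1}{-43 + 38}}{-14031} + \frac{31361}{16563} = 2 \cdot 38 \frac{1}{-5} \left(- \frac{1}{14031}\right) + 31361 \cdot \frac{1}{16563} = 2 \cdot 38 \left(- \frac{1}{5}\right) \left(- \frac{1}{14031}\right) + \frac{31361}{16563} = \left(- \frac{76}{5}\right) \left(- \frac{1}{14031}\right) + \frac{31361}{16563} = \frac{76}{70155} + \frac{31361}{16563} = \frac{733796581}{387325755}$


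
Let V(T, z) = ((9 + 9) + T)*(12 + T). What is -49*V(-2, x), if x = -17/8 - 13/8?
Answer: -7840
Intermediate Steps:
x = -15/4 (x = -17*⅛ - 13*⅛ = -17/8 - 13/8 = -15/4 ≈ -3.7500)
V(T, z) = (12 + T)*(18 + T) (V(T, z) = (18 + T)*(12 + T) = (12 + T)*(18 + T))
-49*V(-2, x) = -49*(216 + (-2)² + 30*(-2)) = -49*(216 + 4 - 60) = -49*160 = -7840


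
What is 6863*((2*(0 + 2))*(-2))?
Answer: -54904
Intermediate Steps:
6863*((2*(0 + 2))*(-2)) = 6863*((2*2)*(-2)) = 6863*(4*(-2)) = 6863*(-8) = -54904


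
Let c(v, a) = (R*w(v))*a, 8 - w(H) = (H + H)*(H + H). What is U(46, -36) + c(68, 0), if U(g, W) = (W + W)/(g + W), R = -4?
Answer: -36/5 ≈ -7.2000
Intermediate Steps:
w(H) = 8 - 4*H² (w(H) = 8 - (H + H)*(H + H) = 8 - 2*H*2*H = 8 - 4*H²)
U(g, W) = 2*W/(W + g) (U(g, W) = (2*W)/(W + g) = 2*W/(W + g))
c(v, a) = a*(-32 + 16*v²) (c(v, a) = (-4*(8 - 4*v²))*a = (-32 + 16*v²)*a = a*(-32 + 16*v²))
U(46, -36) + c(68, 0) = 2*(-36)/(-36 + 46) + 16*0*(-2 + 68²) = 2*(-36)/10 + 16*0*(-2 + 4624) = 2*(-36)*(⅒) + 16*0*4622 = -36/5 + 0 = -36/5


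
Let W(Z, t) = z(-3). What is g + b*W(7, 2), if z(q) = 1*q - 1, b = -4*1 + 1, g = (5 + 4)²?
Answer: 93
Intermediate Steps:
g = 81 (g = 9² = 81)
b = -3 (b = -4 + 1 = -3)
z(q) = -1 + q (z(q) = q - 1 = -1 + q)
W(Z, t) = -4 (W(Z, t) = -1 - 3 = -4)
g + b*W(7, 2) = 81 - 3*(-4) = 81 + 12 = 93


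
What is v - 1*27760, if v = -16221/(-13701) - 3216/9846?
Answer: -208039423745/7494447 ≈ -27759.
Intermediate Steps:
v = 6424975/7494447 (v = -16221*(-1/13701) - 3216*1/9846 = 5407/4567 - 536/1641 = 6424975/7494447 ≈ 0.85730)
v - 1*27760 = 6424975/7494447 - 1*27760 = 6424975/7494447 - 27760 = -208039423745/7494447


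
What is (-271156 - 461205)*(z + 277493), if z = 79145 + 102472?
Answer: -336234258710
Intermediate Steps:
z = 181617
(-271156 - 461205)*(z + 277493) = (-271156 - 461205)*(181617 + 277493) = -732361*459110 = -336234258710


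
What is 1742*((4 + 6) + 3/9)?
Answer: 54002/3 ≈ 18001.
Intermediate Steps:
1742*((4 + 6) + 3/9) = 1742*(10 + 3*(⅑)) = 1742*(10 + ⅓) = 1742*(31/3) = 54002/3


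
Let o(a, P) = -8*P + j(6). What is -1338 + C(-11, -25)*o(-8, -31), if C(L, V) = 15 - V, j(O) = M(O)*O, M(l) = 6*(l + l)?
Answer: 25862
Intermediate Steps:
M(l) = 12*l (M(l) = 6*(2*l) = 12*l)
j(O) = 12*O² (j(O) = (12*O)*O = 12*O²)
o(a, P) = 432 - 8*P (o(a, P) = -8*P + 12*6² = -8*P + 12*36 = -8*P + 432 = 432 - 8*P)
-1338 + C(-11, -25)*o(-8, -31) = -1338 + (15 - 1*(-25))*(432 - 8*(-31)) = -1338 + (15 + 25)*(432 + 248) = -1338 + 40*680 = -1338 + 27200 = 25862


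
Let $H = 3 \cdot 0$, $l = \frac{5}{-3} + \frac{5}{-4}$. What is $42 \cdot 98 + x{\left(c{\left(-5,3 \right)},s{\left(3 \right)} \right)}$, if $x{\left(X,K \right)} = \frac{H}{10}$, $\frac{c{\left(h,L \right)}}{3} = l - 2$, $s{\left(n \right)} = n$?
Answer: $4116$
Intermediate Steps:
$l = - \frac{35}{12}$ ($l = 5 \left(- \frac{1}{3}\right) + 5 \left(- \frac{1}{4}\right) = - \frac{5}{3} - \frac{5}{4} = - \frac{35}{12} \approx -2.9167$)
$H = 0$
$c{\left(h,L \right)} = - \frac{59}{4}$ ($c{\left(h,L \right)} = 3 \left(- \frac{35}{12} - 2\right) = 3 \left(- \frac{59}{12}\right) = - \frac{59}{4}$)
$x{\left(X,K \right)} = 0$ ($x{\left(X,K \right)} = \frac{0}{10} = 0 \cdot \frac{1}{10} = 0$)
$42 \cdot 98 + x{\left(c{\left(-5,3 \right)},s{\left(3 \right)} \right)} = 42 \cdot 98 + 0 = 4116 + 0 = 4116$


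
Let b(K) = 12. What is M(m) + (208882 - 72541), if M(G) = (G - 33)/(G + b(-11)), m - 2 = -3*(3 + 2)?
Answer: 136387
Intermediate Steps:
m = -13 (m = 2 - 3*(3 + 2) = 2 - 3*5 = 2 - 15 = -13)
M(G) = (-33 + G)/(12 + G) (M(G) = (G - 33)/(G + 12) = (-33 + G)/(12 + G))
M(m) + (208882 - 72541) = (-33 - 13)/(12 - 13) + (208882 - 72541) = -46/(-1) + 136341 = -1*(-46) + 136341 = 46 + 136341 = 136387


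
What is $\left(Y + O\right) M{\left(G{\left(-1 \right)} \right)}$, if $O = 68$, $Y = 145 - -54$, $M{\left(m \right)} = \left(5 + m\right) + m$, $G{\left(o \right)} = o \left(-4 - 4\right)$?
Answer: $5607$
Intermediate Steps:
$G{\left(o \right)} = - 8 o$ ($G{\left(o \right)} = o \left(-8\right) = - 8 o$)
$M{\left(m \right)} = 5 + 2 m$
$Y = 199$ ($Y = 145 + 54 = 199$)
$\left(Y + O\right) M{\left(G{\left(-1 \right)} \right)} = \left(199 + 68\right) \left(5 + 2 \left(\left(-8\right) \left(-1\right)\right)\right) = 267 \left(5 + 2 \cdot 8\right) = 267 \left(5 + 16\right) = 267 \cdot 21 = 5607$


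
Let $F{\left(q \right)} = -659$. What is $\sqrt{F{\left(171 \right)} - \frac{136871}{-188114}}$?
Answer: $\frac{i \sqrt{23294204589070}}{188114} \approx 25.657 i$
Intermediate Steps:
$\sqrt{F{\left(171 \right)} - \frac{136871}{-188114}} = \sqrt{-659 - \frac{136871}{-188114}} = \sqrt{-659 - - \frac{136871}{188114}} = \sqrt{-659 + \frac{136871}{188114}} = \sqrt{- \frac{123830255}{188114}} = \frac{i \sqrt{23294204589070}}{188114}$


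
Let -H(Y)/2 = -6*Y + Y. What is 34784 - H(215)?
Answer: 32634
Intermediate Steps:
H(Y) = 10*Y (H(Y) = -2*(-6*Y + Y) = -(-10)*Y = 10*Y)
34784 - H(215) = 34784 - 10*215 = 34784 - 1*2150 = 34784 - 2150 = 32634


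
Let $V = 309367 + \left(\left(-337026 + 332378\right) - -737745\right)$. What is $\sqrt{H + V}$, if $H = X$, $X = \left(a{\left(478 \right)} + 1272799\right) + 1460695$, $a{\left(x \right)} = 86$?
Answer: $2 \sqrt{944011} \approx 1943.2$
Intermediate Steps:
$V = 1042464$ ($V = 309367 + \left(-4648 + 737745\right) = 309367 + 733097 = 1042464$)
$X = 2733580$ ($X = \left(86 + 1272799\right) + 1460695 = 1272885 + 1460695 = 2733580$)
$H = 2733580$
$\sqrt{H + V} = \sqrt{2733580 + 1042464} = \sqrt{3776044} = 2 \sqrt{944011}$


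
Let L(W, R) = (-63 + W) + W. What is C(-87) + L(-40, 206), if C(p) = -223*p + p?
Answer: 19171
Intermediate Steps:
L(W, R) = -63 + 2*W
C(p) = -222*p
C(-87) + L(-40, 206) = -222*(-87) + (-63 + 2*(-40)) = 19314 + (-63 - 80) = 19314 - 143 = 19171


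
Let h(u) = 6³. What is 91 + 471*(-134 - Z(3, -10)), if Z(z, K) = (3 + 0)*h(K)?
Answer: -368231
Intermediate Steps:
h(u) = 216
Z(z, K) = 648 (Z(z, K) = (3 + 0)*216 = 3*216 = 648)
91 + 471*(-134 - Z(3, -10)) = 91 + 471*(-134 - 1*648) = 91 + 471*(-134 - 648) = 91 + 471*(-782) = 91 - 368322 = -368231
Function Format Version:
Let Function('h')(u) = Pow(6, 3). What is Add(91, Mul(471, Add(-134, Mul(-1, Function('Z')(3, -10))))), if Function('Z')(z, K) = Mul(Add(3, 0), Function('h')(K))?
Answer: -368231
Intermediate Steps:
Function('h')(u) = 216
Function('Z')(z, K) = 648 (Function('Z')(z, K) = Mul(Add(3, 0), 216) = Mul(3, 216) = 648)
Add(91, Mul(471, Add(-134, Mul(-1, Function('Z')(3, -10))))) = Add(91, Mul(471, Add(-134, Mul(-1, 648)))) = Add(91, Mul(471, Add(-134, -648))) = Add(91, Mul(471, -782)) = Add(91, -368322) = -368231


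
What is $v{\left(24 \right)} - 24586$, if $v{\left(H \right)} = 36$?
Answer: $-24550$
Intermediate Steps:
$v{\left(24 \right)} - 24586 = 36 - 24586 = -24550$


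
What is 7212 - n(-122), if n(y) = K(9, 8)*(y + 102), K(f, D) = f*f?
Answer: 8832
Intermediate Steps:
K(f, D) = f²
n(y) = 8262 + 81*y (n(y) = 9²*(y + 102) = 81*(102 + y) = 8262 + 81*y)
7212 - n(-122) = 7212 - (8262 + 81*(-122)) = 7212 - (8262 - 9882) = 7212 - 1*(-1620) = 7212 + 1620 = 8832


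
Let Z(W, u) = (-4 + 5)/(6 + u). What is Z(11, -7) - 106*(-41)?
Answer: 4345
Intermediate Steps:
Z(W, u) = 1/(6 + u)
Z(11, -7) - 106*(-41) = 1/(6 - 7) - 106*(-41) = 1/(-1) + 4346 = -1 + 4346 = 4345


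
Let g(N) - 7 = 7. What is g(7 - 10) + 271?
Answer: 285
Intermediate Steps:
g(N) = 14 (g(N) = 7 + 7 = 14)
g(7 - 10) + 271 = 14 + 271 = 285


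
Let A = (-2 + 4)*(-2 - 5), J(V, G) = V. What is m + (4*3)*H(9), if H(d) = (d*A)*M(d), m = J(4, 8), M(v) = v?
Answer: -13604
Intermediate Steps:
A = -14 (A = 2*(-7) = -14)
m = 4
H(d) = -14*d**2 (H(d) = (d*(-14))*d = (-14*d)*d = -14*d**2)
m + (4*3)*H(9) = 4 + (4*3)*(-14*9**2) = 4 + 12*(-14*81) = 4 + 12*(-1134) = 4 - 13608 = -13604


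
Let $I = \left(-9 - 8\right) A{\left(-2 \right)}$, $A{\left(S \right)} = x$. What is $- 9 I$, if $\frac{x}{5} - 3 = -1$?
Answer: $1530$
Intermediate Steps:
$x = 10$ ($x = 15 + 5 \left(-1\right) = 15 - 5 = 10$)
$A{\left(S \right)} = 10$
$I = -170$ ($I = \left(-9 - 8\right) 10 = \left(-17\right) 10 = -170$)
$- 9 I = \left(-9\right) \left(-170\right) = 1530$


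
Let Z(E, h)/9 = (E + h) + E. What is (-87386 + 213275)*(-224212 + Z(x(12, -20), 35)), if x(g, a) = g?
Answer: -28158977409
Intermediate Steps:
Z(E, h) = 9*h + 18*E (Z(E, h) = 9*((E + h) + E) = 9*(h + 2*E) = 9*h + 18*E)
(-87386 + 213275)*(-224212 + Z(x(12, -20), 35)) = (-87386 + 213275)*(-224212 + (9*35 + 18*12)) = 125889*(-224212 + (315 + 216)) = 125889*(-224212 + 531) = 125889*(-223681) = -28158977409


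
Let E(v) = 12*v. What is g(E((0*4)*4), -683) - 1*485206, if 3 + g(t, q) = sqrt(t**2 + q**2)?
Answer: -484526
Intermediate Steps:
g(t, q) = -3 + sqrt(q**2 + t**2) (g(t, q) = -3 + sqrt(t**2 + q**2) = -3 + sqrt(q**2 + t**2))
g(E((0*4)*4), -683) - 1*485206 = (-3 + sqrt((-683)**2 + (12*((0*4)*4))**2)) - 1*485206 = (-3 + sqrt(466489 + (12*(0*4))**2)) - 485206 = (-3 + sqrt(466489 + (12*0)**2)) - 485206 = (-3 + sqrt(466489 + 0**2)) - 485206 = (-3 + sqrt(466489 + 0)) - 485206 = (-3 + sqrt(466489)) - 485206 = (-3 + 683) - 485206 = 680 - 485206 = -484526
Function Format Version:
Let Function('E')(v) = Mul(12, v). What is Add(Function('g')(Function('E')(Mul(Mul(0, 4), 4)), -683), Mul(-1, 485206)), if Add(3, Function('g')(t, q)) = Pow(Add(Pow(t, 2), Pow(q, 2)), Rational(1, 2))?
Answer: -484526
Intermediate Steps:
Function('g')(t, q) = Add(-3, Pow(Add(Pow(q, 2), Pow(t, 2)), Rational(1, 2))) (Function('g')(t, q) = Add(-3, Pow(Add(Pow(t, 2), Pow(q, 2)), Rational(1, 2))) = Add(-3, Pow(Add(Pow(q, 2), Pow(t, 2)), Rational(1, 2))))
Add(Function('g')(Function('E')(Mul(Mul(0, 4), 4)), -683), Mul(-1, 485206)) = Add(Add(-3, Pow(Add(Pow(-683, 2), Pow(Mul(12, Mul(Mul(0, 4), 4)), 2)), Rational(1, 2))), Mul(-1, 485206)) = Add(Add(-3, Pow(Add(466489, Pow(Mul(12, Mul(0, 4)), 2)), Rational(1, 2))), -485206) = Add(Add(-3, Pow(Add(466489, Pow(Mul(12, 0), 2)), Rational(1, 2))), -485206) = Add(Add(-3, Pow(Add(466489, Pow(0, 2)), Rational(1, 2))), -485206) = Add(Add(-3, Pow(Add(466489, 0), Rational(1, 2))), -485206) = Add(Add(-3, Pow(466489, Rational(1, 2))), -485206) = Add(Add(-3, 683), -485206) = Add(680, -485206) = -484526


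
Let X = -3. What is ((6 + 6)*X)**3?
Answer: -46656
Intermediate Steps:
((6 + 6)*X)**3 = ((6 + 6)*(-3))**3 = (12*(-3))**3 = (-36)**3 = -46656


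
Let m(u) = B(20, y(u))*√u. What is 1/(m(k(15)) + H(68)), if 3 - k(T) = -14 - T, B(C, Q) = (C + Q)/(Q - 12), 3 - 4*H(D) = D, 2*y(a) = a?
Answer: 260/37247 + 576*√2/37247 ≈ 0.028850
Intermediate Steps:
y(a) = a/2
H(D) = ¾ - D/4
B(C, Q) = (C + Q)/(-12 + Q)
k(T) = 17 + T (k(T) = 3 - (-14 - T) = 3 + (14 + T) = 17 + T)
m(u) = √u*(20 + u/2)/(-12 + u/2) (m(u) = ((20 + u/2)/(-12 + u/2))*√u = √u*(20 + u/2)/(-12 + u/2))
1/(m(k(15)) + H(68)) = 1/(√(17 + 15)*(40 + (17 + 15))/(-24 + (17 + 15)) + (¾ - ¼*68)) = 1/(√32*(40 + 32)/(-24 + 32) + (¾ - 17)) = 1/((4*√2)*72/8 - 65/4) = 1/((4*√2)*(⅛)*72 - 65/4) = 1/(36*√2 - 65/4) = 1/(-65/4 + 36*√2)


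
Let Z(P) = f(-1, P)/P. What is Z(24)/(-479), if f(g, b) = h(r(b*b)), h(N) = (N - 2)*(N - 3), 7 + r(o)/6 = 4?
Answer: -35/958 ≈ -0.036534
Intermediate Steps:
r(o) = -18 (r(o) = -42 + 6*4 = -42 + 24 = -18)
h(N) = (-3 + N)*(-2 + N) (h(N) = (-2 + N)*(-3 + N) = (-3 + N)*(-2 + N))
f(g, b) = 420 (f(g, b) = 6 + (-18)² - 5*(-18) = 6 + 324 + 90 = 420)
Z(P) = 420/P
Z(24)/(-479) = (420/24)/(-479) = (420*(1/24))*(-1/479) = (35/2)*(-1/479) = -35/958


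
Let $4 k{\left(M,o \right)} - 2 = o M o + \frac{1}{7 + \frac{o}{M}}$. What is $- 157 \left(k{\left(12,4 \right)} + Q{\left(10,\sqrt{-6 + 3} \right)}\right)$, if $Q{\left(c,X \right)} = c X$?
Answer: $- \frac{670547}{88} - 1570 i \sqrt{3} \approx -7619.9 - 2719.3 i$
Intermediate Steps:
$Q{\left(c,X \right)} = X c$
$k{\left(M,o \right)} = \frac{1}{2} + \frac{1}{4 \left(7 + \frac{o}{M}\right)} + \frac{M o^{2}}{4}$ ($k{\left(M,o \right)} = \frac{1}{2} + \frac{o M o + \frac{1}{7 + \frac{o}{M}}}{4} = \frac{1}{2} + \frac{M o o + \frac{1}{7 + \frac{o}{M}}}{4} = \frac{1}{2} + \frac{M o^{2} + \frac{1}{7 + \frac{o}{M}}}{4} = \frac{1}{2} + \frac{\frac{1}{7 + \frac{o}{M}} + M o^{2}}{4} = \frac{1}{2} + \left(\frac{1}{4 \left(7 + \frac{o}{M}\right)} + \frac{M o^{2}}{4}\right) = \frac{1}{2} + \frac{1}{4 \left(7 + \frac{o}{M}\right)} + \frac{M o^{2}}{4}$)
$- 157 \left(k{\left(12,4 \right)} + Q{\left(10,\sqrt{-6 + 3} \right)}\right) = - 157 \left(\frac{2 \cdot 4 + 15 \cdot 12 + 12 \cdot 4^{3} + 7 \cdot 12^{2} \cdot 4^{2}}{4 \left(4 + 7 \cdot 12\right)} + \sqrt{-6 + 3} \cdot 10\right) = - 157 \left(\frac{8 + 180 + 12 \cdot 64 + 7 \cdot 144 \cdot 16}{4 \left(4 + 84\right)} + \sqrt{-3} \cdot 10\right) = - 157 \left(\frac{8 + 180 + 768 + 16128}{4 \cdot 88} + i \sqrt{3} \cdot 10\right) = - 157 \left(\frac{1}{4} \cdot \frac{1}{88} \cdot 17084 + 10 i \sqrt{3}\right) = - 157 \left(\frac{4271}{88} + 10 i \sqrt{3}\right) = - \frac{670547}{88} - 1570 i \sqrt{3}$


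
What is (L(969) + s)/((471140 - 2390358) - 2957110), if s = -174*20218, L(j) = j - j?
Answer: 879483/1219082 ≈ 0.72143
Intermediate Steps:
L(j) = 0
s = -3517932
(L(969) + s)/((471140 - 2390358) - 2957110) = (0 - 3517932)/((471140 - 2390358) - 2957110) = -3517932/(-1919218 - 2957110) = -3517932/(-4876328) = -3517932*(-1/4876328) = 879483/1219082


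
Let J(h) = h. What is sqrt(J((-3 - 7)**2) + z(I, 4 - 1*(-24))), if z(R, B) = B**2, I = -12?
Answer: 2*sqrt(221) ≈ 29.732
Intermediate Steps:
sqrt(J((-3 - 7)**2) + z(I, 4 - 1*(-24))) = sqrt((-3 - 7)**2 + (4 - 1*(-24))**2) = sqrt((-10)**2 + (4 + 24)**2) = sqrt(100 + 28**2) = sqrt(100 + 784) = sqrt(884) = 2*sqrt(221)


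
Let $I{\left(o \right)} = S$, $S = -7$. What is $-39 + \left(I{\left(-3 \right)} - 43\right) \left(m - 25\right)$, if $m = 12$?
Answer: $611$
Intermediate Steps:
$I{\left(o \right)} = -7$
$-39 + \left(I{\left(-3 \right)} - 43\right) \left(m - 25\right) = -39 + \left(-7 - 43\right) \left(12 - 25\right) = -39 - 50 \left(12 - 25\right) = -39 - -650 = -39 + 650 = 611$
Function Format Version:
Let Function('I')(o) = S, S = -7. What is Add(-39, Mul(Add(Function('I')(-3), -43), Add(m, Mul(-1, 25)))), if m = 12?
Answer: 611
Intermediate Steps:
Function('I')(o) = -7
Add(-39, Mul(Add(Function('I')(-3), -43), Add(m, Mul(-1, 25)))) = Add(-39, Mul(Add(-7, -43), Add(12, Mul(-1, 25)))) = Add(-39, Mul(-50, Add(12, -25))) = Add(-39, Mul(-50, -13)) = Add(-39, 650) = 611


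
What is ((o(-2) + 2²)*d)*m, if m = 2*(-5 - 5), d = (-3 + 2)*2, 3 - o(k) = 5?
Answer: 80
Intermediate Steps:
o(k) = -2 (o(k) = 3 - 1*5 = 3 - 5 = -2)
d = -2 (d = -1*2 = -2)
m = -20 (m = 2*(-10) = -20)
((o(-2) + 2²)*d)*m = ((-2 + 2²)*(-2))*(-20) = ((-2 + 4)*(-2))*(-20) = (2*(-2))*(-20) = -4*(-20) = 80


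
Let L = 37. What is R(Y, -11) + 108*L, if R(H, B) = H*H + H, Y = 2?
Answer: 4002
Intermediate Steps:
R(H, B) = H + H² (R(H, B) = H² + H = H + H²)
R(Y, -11) + 108*L = 2*(1 + 2) + 108*37 = 2*3 + 3996 = 6 + 3996 = 4002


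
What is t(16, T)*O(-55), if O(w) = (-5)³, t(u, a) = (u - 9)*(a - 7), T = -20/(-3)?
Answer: 875/3 ≈ 291.67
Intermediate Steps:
T = 20/3 (T = -20*(-⅓) = 20/3 ≈ 6.6667)
t(u, a) = (-9 + u)*(-7 + a)
O(w) = -125
t(16, T)*O(-55) = (63 - 9*20/3 - 7*16 + (20/3)*16)*(-125) = (63 - 60 - 112 + 320/3)*(-125) = -7/3*(-125) = 875/3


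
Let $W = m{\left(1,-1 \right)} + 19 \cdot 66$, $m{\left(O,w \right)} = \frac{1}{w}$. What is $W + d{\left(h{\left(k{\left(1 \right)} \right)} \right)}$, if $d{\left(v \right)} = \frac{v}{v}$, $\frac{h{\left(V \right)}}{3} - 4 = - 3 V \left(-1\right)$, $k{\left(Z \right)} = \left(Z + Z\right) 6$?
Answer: $1254$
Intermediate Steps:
$k{\left(Z \right)} = 12 Z$ ($k{\left(Z \right)} = 2 Z 6 = 12 Z$)
$h{\left(V \right)} = 12 + 9 V$ ($h{\left(V \right)} = 12 + 3 - 3 V \left(-1\right) = 12 + 3 \cdot 3 V = 12 + 9 V$)
$d{\left(v \right)} = 1$
$W = 1253$ ($W = \frac{1}{-1} + 19 \cdot 66 = -1 + 1254 = 1253$)
$W + d{\left(h{\left(k{\left(1 \right)} \right)} \right)} = 1253 + 1 = 1254$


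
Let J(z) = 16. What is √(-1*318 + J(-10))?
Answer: I*√302 ≈ 17.378*I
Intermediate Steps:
√(-1*318 + J(-10)) = √(-1*318 + 16) = √(-318 + 16) = √(-302) = I*√302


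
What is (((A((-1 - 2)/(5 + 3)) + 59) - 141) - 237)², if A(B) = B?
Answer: 6528025/64 ≈ 1.0200e+5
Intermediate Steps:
(((A((-1 - 2)/(5 + 3)) + 59) - 141) - 237)² = ((((-1 - 2)/(5 + 3) + 59) - 141) - 237)² = (((-3/8 + 59) - 141) - 237)² = ((469/8 - 141) - 237)² = (-659/8 - 237)² = (-2555/8)² = 6528025/64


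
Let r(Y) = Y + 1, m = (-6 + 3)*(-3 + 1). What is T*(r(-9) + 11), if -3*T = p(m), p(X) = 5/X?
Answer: -5/6 ≈ -0.83333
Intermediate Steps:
m = 6 (m = -3*(-2) = 6)
T = -5/18 (T = -5/(3*6) = -1/3*5/6 = -5/18 ≈ -0.27778)
r(Y) = 1 + Y
T*(r(-9) + 11) = -5*((1 - 9) + 11)/18 = -5*(-8 + 11)/18 = -5/18*3 = -5/6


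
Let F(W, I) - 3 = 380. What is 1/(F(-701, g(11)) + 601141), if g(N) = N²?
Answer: 1/601524 ≈ 1.6624e-6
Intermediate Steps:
F(W, I) = 383 (F(W, I) = 3 + 380 = 383)
1/(F(-701, g(11)) + 601141) = 1/(383 + 601141) = 1/601524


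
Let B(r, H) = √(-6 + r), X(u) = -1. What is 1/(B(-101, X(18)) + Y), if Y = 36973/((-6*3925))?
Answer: -870714150/60709470229 - 554602500*I*√107/60709470229 ≈ -0.014342 - 0.094497*I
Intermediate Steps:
Y = -36973/23550 (Y = 36973/(-23550) = 36973*(-1/23550) = -36973/23550 ≈ -1.5700)
1/(B(-101, X(18)) + Y) = 1/(√(-6 - 101) - 36973/23550) = 1/(√(-107) - 36973/23550) = 1/(I*√107 - 36973/23550) = 1/(-36973/23550 + I*√107)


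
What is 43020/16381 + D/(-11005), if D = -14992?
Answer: 719019052/180272905 ≈ 3.9885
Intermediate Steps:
43020/16381 + D/(-11005) = 43020/16381 - 14992/(-11005) = 43020*(1/16381) - 14992*(-1/11005) = 43020/16381 + 14992/11005 = 719019052/180272905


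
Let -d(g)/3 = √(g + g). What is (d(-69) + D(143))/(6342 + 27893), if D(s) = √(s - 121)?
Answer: √22/34235 - 3*I*√138/34235 ≈ 0.00013701 - 0.0010294*I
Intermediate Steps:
D(s) = √(-121 + s)
d(g) = -3*√2*√g (d(g) = -3*√(g + g) = -3*√2*√g)
(d(-69) + D(143))/(6342 + 27893) = (-3*√2*√(-69) + √(-121 + 143))/(6342 + 27893) = (-3*√2*I*√69 + √22)/34235 = (-3*I*√138 + √22)*(1/34235) = (√22 - 3*I*√138)*(1/34235) = √22/34235 - 3*I*√138/34235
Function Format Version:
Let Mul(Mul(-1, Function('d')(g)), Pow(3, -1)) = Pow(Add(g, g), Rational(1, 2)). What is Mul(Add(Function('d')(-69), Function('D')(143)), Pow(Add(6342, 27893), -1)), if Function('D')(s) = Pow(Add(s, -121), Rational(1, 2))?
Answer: Add(Mul(Rational(1, 34235), Pow(22, Rational(1, 2))), Mul(Rational(-3, 34235), I, Pow(138, Rational(1, 2)))) ≈ Add(0.00013701, Mul(-0.0010294, I))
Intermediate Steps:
Function('D')(s) = Pow(Add(-121, s), Rational(1, 2))
Function('d')(g) = Mul(-3, Pow(2, Rational(1, 2)), Pow(g, Rational(1, 2))) (Function('d')(g) = Mul(-3, Pow(Add(g, g), Rational(1, 2))) = Mul(-3, Pow(Mul(2, g), Rational(1, 2))) = Mul(-3, Mul(Pow(2, Rational(1, 2)), Pow(g, Rational(1, 2)))) = Mul(-3, Pow(2, Rational(1, 2)), Pow(g, Rational(1, 2))))
Mul(Add(Function('d')(-69), Function('D')(143)), Pow(Add(6342, 27893), -1)) = Mul(Add(Mul(-3, Pow(2, Rational(1, 2)), Pow(-69, Rational(1, 2))), Pow(Add(-121, 143), Rational(1, 2))), Pow(Add(6342, 27893), -1)) = Mul(Add(Mul(-3, Pow(2, Rational(1, 2)), Mul(I, Pow(69, Rational(1, 2)))), Pow(22, Rational(1, 2))), Pow(34235, -1)) = Mul(Add(Mul(-3, I, Pow(138, Rational(1, 2))), Pow(22, Rational(1, 2))), Rational(1, 34235)) = Mul(Add(Pow(22, Rational(1, 2)), Mul(-3, I, Pow(138, Rational(1, 2)))), Rational(1, 34235)) = Add(Mul(Rational(1, 34235), Pow(22, Rational(1, 2))), Mul(Rational(-3, 34235), I, Pow(138, Rational(1, 2))))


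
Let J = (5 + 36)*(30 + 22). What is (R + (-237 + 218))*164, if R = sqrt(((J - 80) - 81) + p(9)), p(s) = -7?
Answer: -3116 + 328*sqrt(491) ≈ 4152.0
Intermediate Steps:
J = 2132 (J = 41*52 = 2132)
R = 2*sqrt(491) (R = sqrt(((2132 - 80) - 81) - 7) = sqrt((2052 - 81) - 7) = sqrt(1971 - 7) = sqrt(1964) = 2*sqrt(491) ≈ 44.317)
(R + (-237 + 218))*164 = (2*sqrt(491) + (-237 + 218))*164 = (2*sqrt(491) - 19)*164 = (-19 + 2*sqrt(491))*164 = -3116 + 328*sqrt(491)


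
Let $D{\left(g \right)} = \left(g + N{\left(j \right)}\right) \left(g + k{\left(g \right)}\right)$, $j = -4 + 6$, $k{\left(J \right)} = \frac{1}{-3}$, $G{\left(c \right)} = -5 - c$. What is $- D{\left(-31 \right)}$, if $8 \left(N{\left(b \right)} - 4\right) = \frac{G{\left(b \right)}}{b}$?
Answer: $- \frac{20633}{24} \approx -859.71$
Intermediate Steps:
$k{\left(J \right)} = - \frac{1}{3}$
$j = 2$
$N{\left(b \right)} = 4 + \frac{-5 - b}{8 b}$ ($N{\left(b \right)} = 4 + \frac{\left(-5 - b\right) \frac{1}{b}}{8} = 4 + \frac{\frac{1}{b} \left(-5 - b\right)}{8} = 4 + \frac{-5 - b}{8 b}$)
$D{\left(g \right)} = \left(- \frac{1}{3} + g\right) \left(\frac{57}{16} + g\right)$ ($D{\left(g \right)} = \left(g + \frac{-5 + 31 \cdot 2}{8 \cdot 2}\right) \left(g - \frac{1}{3}\right) = \left(g + \frac{1}{8} \cdot \frac{1}{2} \left(-5 + 62\right)\right) \left(- \frac{1}{3} + g\right) = \left(g + \frac{1}{8} \cdot \frac{1}{2} \cdot 57\right) \left(- \frac{1}{3} + g\right) = \left(g + \frac{57}{16}\right) \left(- \frac{1}{3} + g\right) = \left(\frac{57}{16} + g\right) \left(- \frac{1}{3} + g\right) = \left(- \frac{1}{3} + g\right) \left(\frac{57}{16} + g\right)$)
$- D{\left(-31 \right)} = - (- \frac{19}{16} + \left(-31\right)^{2} + \frac{155}{48} \left(-31\right)) = - (- \frac{19}{16} + 961 - \frac{4805}{48}) = \left(-1\right) \frac{20633}{24} = - \frac{20633}{24}$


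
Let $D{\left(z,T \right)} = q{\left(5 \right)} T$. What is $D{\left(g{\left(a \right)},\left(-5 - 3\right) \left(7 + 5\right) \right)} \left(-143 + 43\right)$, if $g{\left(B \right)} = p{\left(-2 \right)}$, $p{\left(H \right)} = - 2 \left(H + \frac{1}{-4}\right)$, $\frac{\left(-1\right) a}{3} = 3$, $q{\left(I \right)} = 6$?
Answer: $57600$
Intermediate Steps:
$a = -9$ ($a = \left(-3\right) 3 = -9$)
$p{\left(H \right)} = \frac{1}{2} - 2 H$ ($p{\left(H \right)} = - 2 \left(H - \frac{1}{4}\right) = - 2 \left(- \frac{1}{4} + H\right) = \frac{1}{2} - 2 H$)
$g{\left(B \right)} = \frac{9}{2}$ ($g{\left(B \right)} = \frac{1}{2} - -4 = \frac{1}{2} + 4 = \frac{9}{2}$)
$D{\left(z,T \right)} = 6 T$
$D{\left(g{\left(a \right)},\left(-5 - 3\right) \left(7 + 5\right) \right)} \left(-143 + 43\right) = 6 \left(-5 - 3\right) \left(7 + 5\right) \left(-143 + 43\right) = 6 \left(\left(-8\right) 12\right) \left(-100\right) = 6 \left(-96\right) \left(-100\right) = \left(-576\right) \left(-100\right) = 57600$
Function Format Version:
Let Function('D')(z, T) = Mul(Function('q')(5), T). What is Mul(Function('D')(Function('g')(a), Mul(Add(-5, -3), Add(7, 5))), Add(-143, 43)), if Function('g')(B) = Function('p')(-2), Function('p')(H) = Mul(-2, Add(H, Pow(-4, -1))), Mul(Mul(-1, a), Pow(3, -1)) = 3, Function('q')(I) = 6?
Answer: 57600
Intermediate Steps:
a = -9 (a = Mul(-3, 3) = -9)
Function('p')(H) = Add(Rational(1, 2), Mul(-2, H)) (Function('p')(H) = Mul(-2, Add(H, Rational(-1, 4))) = Mul(-2, Add(Rational(-1, 4), H)) = Add(Rational(1, 2), Mul(-2, H)))
Function('g')(B) = Rational(9, 2) (Function('g')(B) = Add(Rational(1, 2), Mul(-2, -2)) = Add(Rational(1, 2), 4) = Rational(9, 2))
Function('D')(z, T) = Mul(6, T)
Mul(Function('D')(Function('g')(a), Mul(Add(-5, -3), Add(7, 5))), Add(-143, 43)) = Mul(Mul(6, Mul(Add(-5, -3), Add(7, 5))), Add(-143, 43)) = Mul(Mul(6, Mul(-8, 12)), -100) = Mul(Mul(6, -96), -100) = Mul(-576, -100) = 57600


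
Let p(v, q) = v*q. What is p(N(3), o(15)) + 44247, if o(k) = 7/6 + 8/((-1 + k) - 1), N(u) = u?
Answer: 1150561/26 ≈ 44252.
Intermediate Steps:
o(k) = 7/6 + 8/(-2 + k) (o(k) = 7*(⅙) + 8/(-2 + k) = 7/6 + 8/(-2 + k))
p(v, q) = q*v
p(N(3), o(15)) + 44247 = ((34 + 7*15)/(6*(-2 + 15)))*3 + 44247 = ((⅙)*(34 + 105)/13)*3 + 44247 = ((⅙)*(1/13)*139)*3 + 44247 = (139/78)*3 + 44247 = 139/26 + 44247 = 1150561/26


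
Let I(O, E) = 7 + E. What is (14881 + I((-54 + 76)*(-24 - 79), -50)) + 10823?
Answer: 25661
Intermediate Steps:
(14881 + I((-54 + 76)*(-24 - 79), -50)) + 10823 = (14881 + (7 - 50)) + 10823 = (14881 - 43) + 10823 = 14838 + 10823 = 25661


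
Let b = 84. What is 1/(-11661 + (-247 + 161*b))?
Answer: 1/1616 ≈ 0.00061881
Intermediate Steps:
1/(-11661 + (-247 + 161*b)) = 1/(-11661 + (-247 + 161*84)) = 1/(-11661 + (-247 + 13524)) = 1/(-11661 + 13277) = 1/1616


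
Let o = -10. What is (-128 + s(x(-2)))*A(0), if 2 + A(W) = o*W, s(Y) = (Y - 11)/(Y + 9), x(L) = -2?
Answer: 1818/7 ≈ 259.71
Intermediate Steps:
s(Y) = (-11 + Y)/(9 + Y)
A(W) = -2 - 10*W
(-128 + s(x(-2)))*A(0) = (-128 + (-11 - 2)/(9 - 2))*(-2 - 10*0) = (-128 - 13/7)*(-2 + 0) = (-128 + (⅐)*(-13))*(-2) = (-128 - 13/7)*(-2) = -909/7*(-2) = 1818/7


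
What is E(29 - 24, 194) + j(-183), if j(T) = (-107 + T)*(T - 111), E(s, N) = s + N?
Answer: 85459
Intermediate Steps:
E(s, N) = N + s
j(T) = (-111 + T)*(-107 + T) (j(T) = (-107 + T)*(-111 + T) = (-111 + T)*(-107 + T))
E(29 - 24, 194) + j(-183) = (194 + (29 - 24)) + (11877 + (-183)² - 218*(-183)) = (194 + 5) + (11877 + 33489 + 39894) = 199 + 85260 = 85459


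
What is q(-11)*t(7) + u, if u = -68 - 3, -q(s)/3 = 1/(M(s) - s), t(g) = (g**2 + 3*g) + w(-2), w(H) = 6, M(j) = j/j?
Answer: -90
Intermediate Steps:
M(j) = 1
t(g) = 6 + g**2 + 3*g (t(g) = (g**2 + 3*g) + 6 = 6 + g**2 + 3*g)
q(s) = -3/(1 - s)
u = -71
q(-11)*t(7) + u = (3/(-1 - 11))*(6 + 7**2 + 3*7) - 71 = (3/(-12))*(6 + 49 + 21) - 71 = (3*(-1/12))*76 - 71 = -1/4*76 - 71 = -19 - 71 = -90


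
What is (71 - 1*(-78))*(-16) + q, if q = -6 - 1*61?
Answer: -2451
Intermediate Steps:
q = -67 (q = -6 - 61 = -67)
(71 - 1*(-78))*(-16) + q = (71 - 1*(-78))*(-16) - 67 = (71 + 78)*(-16) - 67 = 149*(-16) - 67 = -2384 - 67 = -2451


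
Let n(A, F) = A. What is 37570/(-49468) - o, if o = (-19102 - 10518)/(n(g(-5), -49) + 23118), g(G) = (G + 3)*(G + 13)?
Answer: 149325005/285702434 ≈ 0.52266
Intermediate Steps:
g(G) = (3 + G)*(13 + G)
o = -14810/11551 (o = (-19102 - 10518)/((39 + (-5)² + 16*(-5)) + 23118) = -29620/((39 + 25 - 80) + 23118) = -29620/(-16 + 23118) = -29620/23102 = -29620*1/23102 = -14810/11551 ≈ -1.2821)
37570/(-49468) - o = 37570/(-49468) - 1*(-14810/11551) = 37570*(-1/49468) + 14810/11551 = -18785/24734 + 14810/11551 = 149325005/285702434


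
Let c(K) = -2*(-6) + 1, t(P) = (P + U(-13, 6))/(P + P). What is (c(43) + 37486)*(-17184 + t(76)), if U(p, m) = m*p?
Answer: -48973131515/76 ≈ -6.4438e+8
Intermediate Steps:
t(P) = (-78 + P)/(2*P) (t(P) = (P + 6*(-13))/(P + P) = (P - 78)/((2*P)) = (-78 + P)*(1/(2*P)) = (-78 + P)/(2*P))
c(K) = 13 (c(K) = 12 + 1 = 13)
(c(43) + 37486)*(-17184 + t(76)) = (13 + 37486)*(-17184 + (½)*(-78 + 76)/76) = 37499*(-17184 + (½)*(1/76)*(-2)) = 37499*(-17184 - 1/76) = 37499*(-1305985/76) = -48973131515/76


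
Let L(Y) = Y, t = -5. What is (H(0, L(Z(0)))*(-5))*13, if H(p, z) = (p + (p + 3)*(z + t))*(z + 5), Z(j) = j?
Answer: 4875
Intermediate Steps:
H(p, z) = (5 + z)*(p + (-5 + z)*(3 + p)) (H(p, z) = (p + (p + 3)*(z - 5))*(z + 5) = (p + (3 + p)*(-5 + z))*(5 + z) = (p + (-5 + z)*(3 + p))*(5 + z) = (5 + z)*(p + (-5 + z)*(3 + p)))
(H(0, L(Z(0)))*(-5))*13 = ((-75 - 20*0 + 3*0**2 + 0*0 + 0*0**2)*(-5))*13 = ((-75 + 0 + 3*0 + 0 + 0*0)*(-5))*13 = ((-75 + 0 + 0 + 0 + 0)*(-5))*13 = -75*(-5)*13 = 375*13 = 4875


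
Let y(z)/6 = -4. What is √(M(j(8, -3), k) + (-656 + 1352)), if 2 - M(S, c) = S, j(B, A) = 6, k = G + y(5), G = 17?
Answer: 2*√173 ≈ 26.306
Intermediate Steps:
y(z) = -24 (y(z) = 6*(-4) = -24)
k = -7 (k = 17 - 24 = -7)
M(S, c) = 2 - S
√(M(j(8, -3), k) + (-656 + 1352)) = √((2 - 1*6) + (-656 + 1352)) = √((2 - 6) + 696) = √(-4 + 696) = √692 = 2*√173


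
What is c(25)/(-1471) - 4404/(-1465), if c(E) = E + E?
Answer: 6405034/2155015 ≈ 2.9722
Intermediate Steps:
c(E) = 2*E
c(25)/(-1471) - 4404/(-1465) = (2*25)/(-1471) - 4404/(-1465) = 50*(-1/1471) - 4404*(-1/1465) = -50/1471 + 4404/1465 = 6405034/2155015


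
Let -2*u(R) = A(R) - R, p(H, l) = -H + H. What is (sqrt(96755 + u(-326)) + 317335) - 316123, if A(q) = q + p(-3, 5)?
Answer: 1212 + sqrt(96755) ≈ 1523.1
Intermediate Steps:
p(H, l) = 0
A(q) = q (A(q) = q + 0 = q)
u(R) = 0 (u(R) = -(R - R)/2 = -1/2*0 = 0)
(sqrt(96755 + u(-326)) + 317335) - 316123 = (sqrt(96755 + 0) + 317335) - 316123 = (sqrt(96755) + 317335) - 316123 = (317335 + sqrt(96755)) - 316123 = 1212 + sqrt(96755)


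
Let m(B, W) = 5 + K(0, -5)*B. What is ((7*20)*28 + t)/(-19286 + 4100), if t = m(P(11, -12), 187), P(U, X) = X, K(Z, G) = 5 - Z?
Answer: -3865/15186 ≈ -0.25451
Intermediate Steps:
m(B, W) = 5 + 5*B (m(B, W) = 5 + (5 - 1*0)*B = 5 + (5 + 0)*B = 5 + 5*B)
t = -55 (t = 5 + 5*(-12) = 5 - 60 = -55)
((7*20)*28 + t)/(-19286 + 4100) = ((7*20)*28 - 55)/(-19286 + 4100) = (140*28 - 55)/(-15186) = (3920 - 55)*(-1/15186) = 3865*(-1/15186) = -3865/15186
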